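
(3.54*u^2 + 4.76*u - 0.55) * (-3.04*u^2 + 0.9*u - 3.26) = -10.7616*u^4 - 11.2844*u^3 - 5.5844*u^2 - 16.0126*u + 1.793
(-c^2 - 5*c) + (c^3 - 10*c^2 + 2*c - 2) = c^3 - 11*c^2 - 3*c - 2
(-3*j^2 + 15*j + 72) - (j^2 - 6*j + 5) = -4*j^2 + 21*j + 67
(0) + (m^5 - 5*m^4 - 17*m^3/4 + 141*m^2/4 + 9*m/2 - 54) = m^5 - 5*m^4 - 17*m^3/4 + 141*m^2/4 + 9*m/2 - 54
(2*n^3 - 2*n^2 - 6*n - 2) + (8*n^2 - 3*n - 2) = 2*n^3 + 6*n^2 - 9*n - 4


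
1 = 1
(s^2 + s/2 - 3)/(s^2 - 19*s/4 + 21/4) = 2*(2*s^2 + s - 6)/(4*s^2 - 19*s + 21)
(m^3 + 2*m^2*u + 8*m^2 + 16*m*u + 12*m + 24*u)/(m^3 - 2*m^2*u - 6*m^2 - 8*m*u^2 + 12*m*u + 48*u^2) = (-m^2 - 8*m - 12)/(-m^2 + 4*m*u + 6*m - 24*u)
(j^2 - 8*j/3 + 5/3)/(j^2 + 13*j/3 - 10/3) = (3*j^2 - 8*j + 5)/(3*j^2 + 13*j - 10)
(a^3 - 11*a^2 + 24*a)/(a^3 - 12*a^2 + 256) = a*(a - 3)/(a^2 - 4*a - 32)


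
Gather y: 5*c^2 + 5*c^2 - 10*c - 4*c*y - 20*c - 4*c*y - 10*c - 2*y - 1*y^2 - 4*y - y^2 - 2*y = 10*c^2 - 40*c - 2*y^2 + y*(-8*c - 8)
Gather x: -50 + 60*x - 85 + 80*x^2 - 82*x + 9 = 80*x^2 - 22*x - 126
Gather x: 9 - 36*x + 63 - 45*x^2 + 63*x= -45*x^2 + 27*x + 72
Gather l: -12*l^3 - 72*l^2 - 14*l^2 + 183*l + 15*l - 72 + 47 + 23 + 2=-12*l^3 - 86*l^2 + 198*l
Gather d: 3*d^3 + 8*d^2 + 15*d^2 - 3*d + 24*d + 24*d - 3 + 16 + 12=3*d^3 + 23*d^2 + 45*d + 25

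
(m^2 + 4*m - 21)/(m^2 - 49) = (m - 3)/(m - 7)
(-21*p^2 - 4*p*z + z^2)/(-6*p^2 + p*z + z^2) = (-7*p + z)/(-2*p + z)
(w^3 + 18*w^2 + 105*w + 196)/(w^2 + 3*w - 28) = (w^2 + 11*w + 28)/(w - 4)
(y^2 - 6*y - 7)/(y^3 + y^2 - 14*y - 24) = (y^2 - 6*y - 7)/(y^3 + y^2 - 14*y - 24)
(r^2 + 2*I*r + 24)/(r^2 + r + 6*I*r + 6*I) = (r - 4*I)/(r + 1)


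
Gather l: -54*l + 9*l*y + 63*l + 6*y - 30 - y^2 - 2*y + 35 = l*(9*y + 9) - y^2 + 4*y + 5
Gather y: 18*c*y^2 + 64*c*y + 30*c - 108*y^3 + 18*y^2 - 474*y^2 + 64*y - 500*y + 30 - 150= 30*c - 108*y^3 + y^2*(18*c - 456) + y*(64*c - 436) - 120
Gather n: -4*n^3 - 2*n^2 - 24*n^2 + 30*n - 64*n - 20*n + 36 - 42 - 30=-4*n^3 - 26*n^2 - 54*n - 36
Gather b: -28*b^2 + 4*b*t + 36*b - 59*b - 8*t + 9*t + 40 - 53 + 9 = -28*b^2 + b*(4*t - 23) + t - 4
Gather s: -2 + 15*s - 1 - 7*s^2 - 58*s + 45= -7*s^2 - 43*s + 42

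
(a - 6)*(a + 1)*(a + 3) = a^3 - 2*a^2 - 21*a - 18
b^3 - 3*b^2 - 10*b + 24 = (b - 4)*(b - 2)*(b + 3)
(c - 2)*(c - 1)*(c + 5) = c^3 + 2*c^2 - 13*c + 10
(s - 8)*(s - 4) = s^2 - 12*s + 32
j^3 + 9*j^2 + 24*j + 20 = (j + 2)^2*(j + 5)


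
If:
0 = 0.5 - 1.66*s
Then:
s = 0.30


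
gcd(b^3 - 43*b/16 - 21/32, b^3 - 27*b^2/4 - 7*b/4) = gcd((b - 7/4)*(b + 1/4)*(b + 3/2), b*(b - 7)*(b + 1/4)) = b + 1/4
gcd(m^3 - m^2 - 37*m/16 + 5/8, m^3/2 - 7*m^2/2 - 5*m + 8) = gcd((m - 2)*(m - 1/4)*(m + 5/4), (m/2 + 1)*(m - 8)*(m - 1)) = 1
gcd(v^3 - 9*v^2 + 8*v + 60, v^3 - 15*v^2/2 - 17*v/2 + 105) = v^2 - 11*v + 30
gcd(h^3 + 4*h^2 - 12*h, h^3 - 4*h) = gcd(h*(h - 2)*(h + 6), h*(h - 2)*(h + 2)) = h^2 - 2*h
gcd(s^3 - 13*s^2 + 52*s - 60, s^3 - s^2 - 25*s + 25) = s - 5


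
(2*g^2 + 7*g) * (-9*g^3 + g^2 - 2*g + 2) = -18*g^5 - 61*g^4 + 3*g^3 - 10*g^2 + 14*g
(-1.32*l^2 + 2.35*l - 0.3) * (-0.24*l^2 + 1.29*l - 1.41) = 0.3168*l^4 - 2.2668*l^3 + 4.9647*l^2 - 3.7005*l + 0.423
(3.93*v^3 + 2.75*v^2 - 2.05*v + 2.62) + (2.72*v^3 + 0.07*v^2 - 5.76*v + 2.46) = 6.65*v^3 + 2.82*v^2 - 7.81*v + 5.08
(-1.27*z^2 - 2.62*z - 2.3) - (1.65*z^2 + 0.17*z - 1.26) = -2.92*z^2 - 2.79*z - 1.04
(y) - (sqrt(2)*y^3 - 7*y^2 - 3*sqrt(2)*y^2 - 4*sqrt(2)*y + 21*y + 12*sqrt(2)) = -sqrt(2)*y^3 + 3*sqrt(2)*y^2 + 7*y^2 - 20*y + 4*sqrt(2)*y - 12*sqrt(2)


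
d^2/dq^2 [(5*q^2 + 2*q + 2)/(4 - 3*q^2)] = 4*(-9*q^3 - 117*q^2 - 36*q - 52)/(27*q^6 - 108*q^4 + 144*q^2 - 64)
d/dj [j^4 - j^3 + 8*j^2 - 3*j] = 4*j^3 - 3*j^2 + 16*j - 3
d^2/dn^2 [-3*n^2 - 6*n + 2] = -6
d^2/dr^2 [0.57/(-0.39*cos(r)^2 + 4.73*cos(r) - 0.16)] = (0.346788*(1 - cos(r)^2)^2 - 3.154437*cos(r)^3 + 12.783675*cos(r)^2 + 6.74025*cos(r) - 25.780758)/(0.39*cos(r)^2 - 4.73*cos(r) + 0.16)^3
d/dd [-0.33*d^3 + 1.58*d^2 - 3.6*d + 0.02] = -0.99*d^2 + 3.16*d - 3.6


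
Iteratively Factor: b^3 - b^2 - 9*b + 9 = (b + 3)*(b^2 - 4*b + 3) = (b - 1)*(b + 3)*(b - 3)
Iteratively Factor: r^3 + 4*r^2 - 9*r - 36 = (r - 3)*(r^2 + 7*r + 12) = (r - 3)*(r + 3)*(r + 4)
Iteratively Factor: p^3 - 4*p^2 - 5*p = (p - 5)*(p^2 + p) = p*(p - 5)*(p + 1)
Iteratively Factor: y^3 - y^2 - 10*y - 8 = (y + 1)*(y^2 - 2*y - 8) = (y - 4)*(y + 1)*(y + 2)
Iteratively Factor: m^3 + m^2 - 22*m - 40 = (m + 4)*(m^2 - 3*m - 10) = (m - 5)*(m + 4)*(m + 2)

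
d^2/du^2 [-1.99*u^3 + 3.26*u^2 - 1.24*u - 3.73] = 6.52 - 11.94*u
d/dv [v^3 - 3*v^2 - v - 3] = 3*v^2 - 6*v - 1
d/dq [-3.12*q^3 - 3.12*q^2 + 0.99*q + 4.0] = -9.36*q^2 - 6.24*q + 0.99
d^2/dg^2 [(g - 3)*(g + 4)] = 2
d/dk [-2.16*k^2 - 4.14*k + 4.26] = -4.32*k - 4.14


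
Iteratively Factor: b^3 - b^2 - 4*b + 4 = (b + 2)*(b^2 - 3*b + 2) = (b - 1)*(b + 2)*(b - 2)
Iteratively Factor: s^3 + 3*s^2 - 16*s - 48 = (s + 4)*(s^2 - s - 12) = (s - 4)*(s + 4)*(s + 3)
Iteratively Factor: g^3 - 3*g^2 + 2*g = (g)*(g^2 - 3*g + 2) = g*(g - 1)*(g - 2)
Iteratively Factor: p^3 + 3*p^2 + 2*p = (p + 1)*(p^2 + 2*p) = p*(p + 1)*(p + 2)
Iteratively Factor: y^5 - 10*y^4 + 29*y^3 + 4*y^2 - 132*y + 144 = (y - 4)*(y^4 - 6*y^3 + 5*y^2 + 24*y - 36) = (y - 4)*(y - 3)*(y^3 - 3*y^2 - 4*y + 12) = (y - 4)*(y - 3)^2*(y^2 - 4) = (y - 4)*(y - 3)^2*(y + 2)*(y - 2)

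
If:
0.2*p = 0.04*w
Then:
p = 0.2*w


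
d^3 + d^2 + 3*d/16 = d*(d + 1/4)*(d + 3/4)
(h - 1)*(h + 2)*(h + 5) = h^3 + 6*h^2 + 3*h - 10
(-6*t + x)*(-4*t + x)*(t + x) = 24*t^3 + 14*t^2*x - 9*t*x^2 + x^3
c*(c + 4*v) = c^2 + 4*c*v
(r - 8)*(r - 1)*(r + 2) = r^3 - 7*r^2 - 10*r + 16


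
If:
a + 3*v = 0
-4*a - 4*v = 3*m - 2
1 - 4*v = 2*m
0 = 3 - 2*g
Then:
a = 3/28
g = 3/2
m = 4/7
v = -1/28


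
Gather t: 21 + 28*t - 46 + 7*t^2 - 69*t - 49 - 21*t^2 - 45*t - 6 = -14*t^2 - 86*t - 80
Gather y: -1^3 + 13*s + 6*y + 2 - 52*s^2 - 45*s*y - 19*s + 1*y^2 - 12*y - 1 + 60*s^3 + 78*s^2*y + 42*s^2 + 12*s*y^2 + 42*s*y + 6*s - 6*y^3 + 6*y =60*s^3 - 10*s^2 - 6*y^3 + y^2*(12*s + 1) + y*(78*s^2 - 3*s)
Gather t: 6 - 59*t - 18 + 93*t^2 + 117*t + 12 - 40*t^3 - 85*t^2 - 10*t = -40*t^3 + 8*t^2 + 48*t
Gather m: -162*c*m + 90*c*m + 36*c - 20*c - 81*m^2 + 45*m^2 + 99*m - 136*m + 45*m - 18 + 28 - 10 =16*c - 36*m^2 + m*(8 - 72*c)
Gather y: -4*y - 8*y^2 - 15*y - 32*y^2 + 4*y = -40*y^2 - 15*y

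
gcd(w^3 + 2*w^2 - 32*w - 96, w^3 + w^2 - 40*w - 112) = w^2 + 8*w + 16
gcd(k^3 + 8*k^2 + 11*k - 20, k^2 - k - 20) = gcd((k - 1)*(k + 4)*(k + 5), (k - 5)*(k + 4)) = k + 4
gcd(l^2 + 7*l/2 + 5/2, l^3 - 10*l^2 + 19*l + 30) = l + 1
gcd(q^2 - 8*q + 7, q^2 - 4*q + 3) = q - 1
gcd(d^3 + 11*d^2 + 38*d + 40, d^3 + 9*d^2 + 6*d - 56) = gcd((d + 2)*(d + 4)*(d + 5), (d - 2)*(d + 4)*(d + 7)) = d + 4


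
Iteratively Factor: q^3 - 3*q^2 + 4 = (q + 1)*(q^2 - 4*q + 4) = (q - 2)*(q + 1)*(q - 2)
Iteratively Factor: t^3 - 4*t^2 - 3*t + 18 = (t - 3)*(t^2 - t - 6) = (t - 3)^2*(t + 2)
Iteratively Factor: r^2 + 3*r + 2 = (r + 1)*(r + 2)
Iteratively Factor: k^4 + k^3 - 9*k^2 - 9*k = (k + 3)*(k^3 - 2*k^2 - 3*k) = (k - 3)*(k + 3)*(k^2 + k) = k*(k - 3)*(k + 3)*(k + 1)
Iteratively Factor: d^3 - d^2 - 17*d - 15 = (d + 1)*(d^2 - 2*d - 15) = (d - 5)*(d + 1)*(d + 3)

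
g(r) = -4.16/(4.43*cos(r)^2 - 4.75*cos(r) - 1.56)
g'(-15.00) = -1.46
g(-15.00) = -0.90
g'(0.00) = 0.00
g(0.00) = 2.21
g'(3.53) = -0.46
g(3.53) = -0.63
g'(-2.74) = -0.49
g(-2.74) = -0.63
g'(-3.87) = 1.59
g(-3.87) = -0.93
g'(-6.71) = 1.17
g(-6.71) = 1.88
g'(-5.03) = 1.15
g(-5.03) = 1.59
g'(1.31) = 1.60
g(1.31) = 1.67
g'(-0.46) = 1.15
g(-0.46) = 1.84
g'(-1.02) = -0.05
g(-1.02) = 1.47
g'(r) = -4.16*(8.86*sin(r)*cos(r) - 4.75*sin(r))/(4.43*cos(r)^2 - 4.75*cos(r) - 1.56)^2 = (19.76 - 36.8576*cos(r))*sin(r)/(-4.43*cos(r)^2 + 4.75*cos(r) + 1.56)^2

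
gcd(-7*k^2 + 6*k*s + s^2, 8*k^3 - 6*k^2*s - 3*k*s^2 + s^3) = -k + s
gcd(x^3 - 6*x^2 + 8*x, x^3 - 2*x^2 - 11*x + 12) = x - 4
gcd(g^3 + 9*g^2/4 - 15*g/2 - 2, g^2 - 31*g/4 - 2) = g + 1/4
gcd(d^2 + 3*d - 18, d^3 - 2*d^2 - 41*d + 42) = d + 6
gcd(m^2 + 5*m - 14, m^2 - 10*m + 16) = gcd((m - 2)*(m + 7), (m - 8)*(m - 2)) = m - 2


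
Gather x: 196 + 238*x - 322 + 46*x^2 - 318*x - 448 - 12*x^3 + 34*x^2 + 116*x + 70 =-12*x^3 + 80*x^2 + 36*x - 504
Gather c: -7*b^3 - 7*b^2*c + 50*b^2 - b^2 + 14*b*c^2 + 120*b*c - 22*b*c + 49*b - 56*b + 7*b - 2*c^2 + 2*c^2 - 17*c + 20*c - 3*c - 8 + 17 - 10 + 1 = -7*b^3 + 49*b^2 + 14*b*c^2 + c*(-7*b^2 + 98*b)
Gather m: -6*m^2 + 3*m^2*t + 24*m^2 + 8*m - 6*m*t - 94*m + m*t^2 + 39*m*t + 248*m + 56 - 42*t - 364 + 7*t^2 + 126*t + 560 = m^2*(3*t + 18) + m*(t^2 + 33*t + 162) + 7*t^2 + 84*t + 252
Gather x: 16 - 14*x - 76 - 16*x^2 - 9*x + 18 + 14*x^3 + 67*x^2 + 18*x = 14*x^3 + 51*x^2 - 5*x - 42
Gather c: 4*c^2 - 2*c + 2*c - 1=4*c^2 - 1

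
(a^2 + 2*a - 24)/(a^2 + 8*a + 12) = (a - 4)/(a + 2)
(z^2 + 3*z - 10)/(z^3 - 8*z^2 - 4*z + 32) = (z + 5)/(z^2 - 6*z - 16)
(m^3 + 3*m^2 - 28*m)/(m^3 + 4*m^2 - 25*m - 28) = m/(m + 1)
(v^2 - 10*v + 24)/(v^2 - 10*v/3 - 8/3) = 3*(v - 6)/(3*v + 2)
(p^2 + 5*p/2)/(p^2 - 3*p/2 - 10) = p/(p - 4)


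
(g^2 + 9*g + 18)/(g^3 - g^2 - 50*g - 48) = (g + 3)/(g^2 - 7*g - 8)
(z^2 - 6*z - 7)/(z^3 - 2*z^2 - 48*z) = (-z^2 + 6*z + 7)/(z*(-z^2 + 2*z + 48))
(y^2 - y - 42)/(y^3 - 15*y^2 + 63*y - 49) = (y + 6)/(y^2 - 8*y + 7)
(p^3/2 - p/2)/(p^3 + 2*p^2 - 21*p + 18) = p*(p + 1)/(2*(p^2 + 3*p - 18))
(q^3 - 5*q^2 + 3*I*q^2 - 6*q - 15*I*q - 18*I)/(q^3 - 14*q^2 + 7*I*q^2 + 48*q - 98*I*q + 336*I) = (q^2 + q*(1 + 3*I) + 3*I)/(q^2 + q*(-8 + 7*I) - 56*I)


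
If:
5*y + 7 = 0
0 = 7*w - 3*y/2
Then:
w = -3/10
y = -7/5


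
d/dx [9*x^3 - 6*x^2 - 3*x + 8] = 27*x^2 - 12*x - 3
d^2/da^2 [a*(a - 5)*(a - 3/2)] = 6*a - 13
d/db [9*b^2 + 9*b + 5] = 18*b + 9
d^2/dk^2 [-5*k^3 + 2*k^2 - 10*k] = 4 - 30*k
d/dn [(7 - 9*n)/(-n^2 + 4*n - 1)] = (-9*n^2 + 14*n - 19)/(n^4 - 8*n^3 + 18*n^2 - 8*n + 1)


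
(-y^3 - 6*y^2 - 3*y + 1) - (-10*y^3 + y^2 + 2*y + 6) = 9*y^3 - 7*y^2 - 5*y - 5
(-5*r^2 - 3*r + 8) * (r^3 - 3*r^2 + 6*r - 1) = -5*r^5 + 12*r^4 - 13*r^3 - 37*r^2 + 51*r - 8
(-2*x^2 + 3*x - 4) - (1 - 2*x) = -2*x^2 + 5*x - 5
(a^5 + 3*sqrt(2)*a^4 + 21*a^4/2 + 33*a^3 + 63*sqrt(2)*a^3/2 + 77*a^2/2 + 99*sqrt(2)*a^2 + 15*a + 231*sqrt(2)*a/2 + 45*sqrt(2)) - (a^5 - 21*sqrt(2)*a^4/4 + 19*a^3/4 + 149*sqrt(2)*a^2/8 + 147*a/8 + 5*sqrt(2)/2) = 21*a^4/2 + 33*sqrt(2)*a^4/4 + 113*a^3/4 + 63*sqrt(2)*a^3/2 + 77*a^2/2 + 643*sqrt(2)*a^2/8 - 27*a/8 + 231*sqrt(2)*a/2 + 85*sqrt(2)/2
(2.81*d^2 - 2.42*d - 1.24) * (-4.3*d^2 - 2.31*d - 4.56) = -12.083*d^4 + 3.9149*d^3 - 1.8914*d^2 + 13.8996*d + 5.6544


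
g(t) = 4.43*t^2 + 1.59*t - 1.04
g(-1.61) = 7.88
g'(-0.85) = -5.94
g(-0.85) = 0.81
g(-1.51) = 6.66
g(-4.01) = 63.82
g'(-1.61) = -12.67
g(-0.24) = -1.17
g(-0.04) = -1.10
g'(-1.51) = -11.79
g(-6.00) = 148.90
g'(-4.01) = -33.94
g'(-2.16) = -17.55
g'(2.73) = 25.78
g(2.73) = 36.32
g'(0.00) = 1.59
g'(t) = 8.86*t + 1.59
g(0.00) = -1.04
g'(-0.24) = -0.54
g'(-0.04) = 1.24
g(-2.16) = 16.19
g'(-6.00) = -51.57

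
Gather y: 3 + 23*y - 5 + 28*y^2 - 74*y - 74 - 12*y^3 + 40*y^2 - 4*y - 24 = -12*y^3 + 68*y^2 - 55*y - 100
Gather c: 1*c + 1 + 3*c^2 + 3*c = 3*c^2 + 4*c + 1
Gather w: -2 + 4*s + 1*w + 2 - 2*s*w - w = -2*s*w + 4*s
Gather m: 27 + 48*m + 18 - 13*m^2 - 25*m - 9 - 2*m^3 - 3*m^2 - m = -2*m^3 - 16*m^2 + 22*m + 36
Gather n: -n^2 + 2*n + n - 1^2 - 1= -n^2 + 3*n - 2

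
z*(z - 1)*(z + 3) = z^3 + 2*z^2 - 3*z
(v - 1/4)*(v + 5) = v^2 + 19*v/4 - 5/4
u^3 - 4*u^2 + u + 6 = (u - 3)*(u - 2)*(u + 1)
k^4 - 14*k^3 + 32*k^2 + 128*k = k*(k - 8)^2*(k + 2)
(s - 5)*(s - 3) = s^2 - 8*s + 15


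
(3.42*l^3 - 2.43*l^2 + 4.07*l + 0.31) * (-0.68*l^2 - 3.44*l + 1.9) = -2.3256*l^5 - 10.1124*l^4 + 12.0896*l^3 - 18.8286*l^2 + 6.6666*l + 0.589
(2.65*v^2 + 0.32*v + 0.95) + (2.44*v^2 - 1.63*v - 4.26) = 5.09*v^2 - 1.31*v - 3.31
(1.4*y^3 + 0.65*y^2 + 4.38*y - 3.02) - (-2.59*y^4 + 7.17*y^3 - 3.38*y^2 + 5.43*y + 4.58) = 2.59*y^4 - 5.77*y^3 + 4.03*y^2 - 1.05*y - 7.6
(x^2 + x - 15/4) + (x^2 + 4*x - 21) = 2*x^2 + 5*x - 99/4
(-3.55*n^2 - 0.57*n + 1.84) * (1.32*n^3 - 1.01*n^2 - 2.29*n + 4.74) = -4.686*n^5 + 2.8331*n^4 + 11.134*n^3 - 17.3801*n^2 - 6.9154*n + 8.7216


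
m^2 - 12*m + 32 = (m - 8)*(m - 4)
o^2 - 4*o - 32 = (o - 8)*(o + 4)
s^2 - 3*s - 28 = (s - 7)*(s + 4)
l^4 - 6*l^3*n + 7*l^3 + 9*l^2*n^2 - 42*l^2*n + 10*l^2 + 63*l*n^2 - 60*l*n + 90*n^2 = (l + 2)*(l + 5)*(l - 3*n)^2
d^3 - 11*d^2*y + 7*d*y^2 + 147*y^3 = (d - 7*y)^2*(d + 3*y)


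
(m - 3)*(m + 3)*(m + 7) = m^3 + 7*m^2 - 9*m - 63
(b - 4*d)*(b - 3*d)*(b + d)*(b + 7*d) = b^4 + b^3*d - 37*b^2*d^2 + 47*b*d^3 + 84*d^4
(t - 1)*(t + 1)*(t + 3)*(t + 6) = t^4 + 9*t^3 + 17*t^2 - 9*t - 18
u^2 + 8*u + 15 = (u + 3)*(u + 5)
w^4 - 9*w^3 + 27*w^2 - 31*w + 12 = (w - 4)*(w - 3)*(w - 1)^2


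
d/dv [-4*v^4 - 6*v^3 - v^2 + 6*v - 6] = -16*v^3 - 18*v^2 - 2*v + 6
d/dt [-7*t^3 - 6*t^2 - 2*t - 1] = -21*t^2 - 12*t - 2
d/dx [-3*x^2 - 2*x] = -6*x - 2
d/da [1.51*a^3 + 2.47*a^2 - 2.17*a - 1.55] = 4.53*a^2 + 4.94*a - 2.17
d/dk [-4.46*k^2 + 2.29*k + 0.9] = 2.29 - 8.92*k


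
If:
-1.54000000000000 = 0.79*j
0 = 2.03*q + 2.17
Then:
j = -1.95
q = -1.07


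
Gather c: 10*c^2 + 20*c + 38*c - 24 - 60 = 10*c^2 + 58*c - 84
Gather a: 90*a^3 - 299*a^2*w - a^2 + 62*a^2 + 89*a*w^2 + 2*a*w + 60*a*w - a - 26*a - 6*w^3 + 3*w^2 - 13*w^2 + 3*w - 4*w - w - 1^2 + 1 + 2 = 90*a^3 + a^2*(61 - 299*w) + a*(89*w^2 + 62*w - 27) - 6*w^3 - 10*w^2 - 2*w + 2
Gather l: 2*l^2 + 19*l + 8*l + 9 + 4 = 2*l^2 + 27*l + 13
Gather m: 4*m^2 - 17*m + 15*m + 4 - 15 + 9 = 4*m^2 - 2*m - 2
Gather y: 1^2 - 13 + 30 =18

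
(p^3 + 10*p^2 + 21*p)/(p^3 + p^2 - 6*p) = (p + 7)/(p - 2)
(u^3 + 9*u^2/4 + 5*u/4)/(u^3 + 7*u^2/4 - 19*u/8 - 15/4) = 2*u*(u + 1)/(2*u^2 + u - 6)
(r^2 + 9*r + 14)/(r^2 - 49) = (r + 2)/(r - 7)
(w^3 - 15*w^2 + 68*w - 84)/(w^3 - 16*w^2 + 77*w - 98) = (w - 6)/(w - 7)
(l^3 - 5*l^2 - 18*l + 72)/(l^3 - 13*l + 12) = (l - 6)/(l - 1)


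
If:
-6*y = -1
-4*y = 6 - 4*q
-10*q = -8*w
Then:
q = 5/3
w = 25/12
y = 1/6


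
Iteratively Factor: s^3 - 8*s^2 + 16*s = (s)*(s^2 - 8*s + 16) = s*(s - 4)*(s - 4)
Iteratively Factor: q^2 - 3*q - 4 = (q + 1)*(q - 4)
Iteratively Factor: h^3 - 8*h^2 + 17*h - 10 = (h - 5)*(h^2 - 3*h + 2) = (h - 5)*(h - 2)*(h - 1)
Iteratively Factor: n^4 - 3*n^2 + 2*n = (n)*(n^3 - 3*n + 2) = n*(n - 1)*(n^2 + n - 2) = n*(n - 1)*(n + 2)*(n - 1)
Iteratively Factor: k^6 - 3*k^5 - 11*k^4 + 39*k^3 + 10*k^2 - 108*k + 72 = (k - 2)*(k^5 - k^4 - 13*k^3 + 13*k^2 + 36*k - 36) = (k - 2)^2*(k^4 + k^3 - 11*k^2 - 9*k + 18) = (k - 2)^2*(k + 3)*(k^3 - 2*k^2 - 5*k + 6) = (k - 2)^2*(k - 1)*(k + 3)*(k^2 - k - 6) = (k - 2)^2*(k - 1)*(k + 2)*(k + 3)*(k - 3)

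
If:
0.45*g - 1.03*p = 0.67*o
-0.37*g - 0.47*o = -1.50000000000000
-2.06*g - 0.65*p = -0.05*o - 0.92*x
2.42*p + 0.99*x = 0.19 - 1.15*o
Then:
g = 0.73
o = 2.61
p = -1.38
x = 0.53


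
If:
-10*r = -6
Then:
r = 3/5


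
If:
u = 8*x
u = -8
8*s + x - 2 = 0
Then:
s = 3/8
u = -8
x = -1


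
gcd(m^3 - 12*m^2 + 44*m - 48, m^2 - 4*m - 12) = m - 6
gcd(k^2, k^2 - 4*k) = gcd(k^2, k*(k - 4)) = k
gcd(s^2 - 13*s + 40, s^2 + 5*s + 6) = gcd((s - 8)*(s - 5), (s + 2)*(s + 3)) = 1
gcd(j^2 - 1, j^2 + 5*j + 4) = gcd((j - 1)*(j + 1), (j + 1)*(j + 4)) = j + 1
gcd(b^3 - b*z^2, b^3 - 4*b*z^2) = b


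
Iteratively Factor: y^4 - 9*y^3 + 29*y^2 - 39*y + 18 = (y - 1)*(y^3 - 8*y^2 + 21*y - 18) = (y - 3)*(y - 1)*(y^2 - 5*y + 6) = (y - 3)^2*(y - 1)*(y - 2)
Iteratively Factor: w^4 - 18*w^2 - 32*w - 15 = (w + 1)*(w^3 - w^2 - 17*w - 15) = (w + 1)^2*(w^2 - 2*w - 15) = (w - 5)*(w + 1)^2*(w + 3)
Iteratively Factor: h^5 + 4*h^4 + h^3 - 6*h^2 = (h - 1)*(h^4 + 5*h^3 + 6*h^2) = h*(h - 1)*(h^3 + 5*h^2 + 6*h) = h*(h - 1)*(h + 2)*(h^2 + 3*h) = h*(h - 1)*(h + 2)*(h + 3)*(h)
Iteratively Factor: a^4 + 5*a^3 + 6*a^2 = (a)*(a^3 + 5*a^2 + 6*a) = a*(a + 2)*(a^2 + 3*a) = a*(a + 2)*(a + 3)*(a)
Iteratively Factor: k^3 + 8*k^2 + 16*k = (k + 4)*(k^2 + 4*k) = (k + 4)^2*(k)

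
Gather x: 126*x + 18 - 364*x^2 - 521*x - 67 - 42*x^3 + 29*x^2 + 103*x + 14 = -42*x^3 - 335*x^2 - 292*x - 35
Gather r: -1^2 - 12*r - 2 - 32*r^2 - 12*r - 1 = -32*r^2 - 24*r - 4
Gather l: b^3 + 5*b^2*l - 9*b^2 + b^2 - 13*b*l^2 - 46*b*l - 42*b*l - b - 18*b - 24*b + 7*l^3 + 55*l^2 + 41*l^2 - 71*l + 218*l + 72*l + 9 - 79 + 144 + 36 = b^3 - 8*b^2 - 43*b + 7*l^3 + l^2*(96 - 13*b) + l*(5*b^2 - 88*b + 219) + 110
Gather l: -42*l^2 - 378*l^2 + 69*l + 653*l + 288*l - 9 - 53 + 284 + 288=-420*l^2 + 1010*l + 510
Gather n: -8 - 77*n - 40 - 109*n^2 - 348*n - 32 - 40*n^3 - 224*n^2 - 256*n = -40*n^3 - 333*n^2 - 681*n - 80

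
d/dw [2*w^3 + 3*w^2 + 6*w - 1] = 6*w^2 + 6*w + 6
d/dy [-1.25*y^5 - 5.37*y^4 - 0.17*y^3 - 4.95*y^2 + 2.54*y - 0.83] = -6.25*y^4 - 21.48*y^3 - 0.51*y^2 - 9.9*y + 2.54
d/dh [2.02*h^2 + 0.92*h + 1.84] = 4.04*h + 0.92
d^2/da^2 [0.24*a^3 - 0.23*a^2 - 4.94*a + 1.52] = 1.44*a - 0.46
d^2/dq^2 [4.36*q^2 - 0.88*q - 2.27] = 8.72000000000000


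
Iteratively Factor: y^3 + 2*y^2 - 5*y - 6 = (y + 1)*(y^2 + y - 6) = (y - 2)*(y + 1)*(y + 3)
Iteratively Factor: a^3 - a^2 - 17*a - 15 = (a - 5)*(a^2 + 4*a + 3) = (a - 5)*(a + 1)*(a + 3)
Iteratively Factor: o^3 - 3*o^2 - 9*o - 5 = (o - 5)*(o^2 + 2*o + 1) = (o - 5)*(o + 1)*(o + 1)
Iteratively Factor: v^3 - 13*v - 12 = (v + 1)*(v^2 - v - 12) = (v + 1)*(v + 3)*(v - 4)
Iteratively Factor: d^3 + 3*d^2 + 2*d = (d)*(d^2 + 3*d + 2) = d*(d + 2)*(d + 1)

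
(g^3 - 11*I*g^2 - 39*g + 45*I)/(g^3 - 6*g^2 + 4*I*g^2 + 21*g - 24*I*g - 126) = (g^2 - 8*I*g - 15)/(g^2 + g*(-6 + 7*I) - 42*I)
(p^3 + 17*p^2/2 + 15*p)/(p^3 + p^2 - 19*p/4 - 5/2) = 2*p*(p + 6)/(2*p^2 - 3*p - 2)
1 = 1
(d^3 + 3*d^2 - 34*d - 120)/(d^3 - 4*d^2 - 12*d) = (d^2 + 9*d + 20)/(d*(d + 2))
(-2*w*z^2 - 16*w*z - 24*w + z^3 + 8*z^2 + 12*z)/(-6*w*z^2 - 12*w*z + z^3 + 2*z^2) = (-2*w*z - 12*w + z^2 + 6*z)/(z*(-6*w + z))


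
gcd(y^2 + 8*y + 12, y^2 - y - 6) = y + 2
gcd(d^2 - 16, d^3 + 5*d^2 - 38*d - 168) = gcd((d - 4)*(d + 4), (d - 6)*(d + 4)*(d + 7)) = d + 4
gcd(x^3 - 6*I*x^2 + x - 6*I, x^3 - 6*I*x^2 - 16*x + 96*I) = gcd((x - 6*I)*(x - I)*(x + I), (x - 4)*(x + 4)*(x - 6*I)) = x - 6*I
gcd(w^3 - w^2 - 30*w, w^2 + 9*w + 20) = w + 5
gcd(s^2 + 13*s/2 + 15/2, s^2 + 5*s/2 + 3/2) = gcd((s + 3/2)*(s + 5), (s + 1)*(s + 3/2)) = s + 3/2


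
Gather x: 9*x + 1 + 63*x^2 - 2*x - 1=63*x^2 + 7*x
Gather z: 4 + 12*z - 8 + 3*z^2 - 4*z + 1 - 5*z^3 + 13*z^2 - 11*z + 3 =-5*z^3 + 16*z^2 - 3*z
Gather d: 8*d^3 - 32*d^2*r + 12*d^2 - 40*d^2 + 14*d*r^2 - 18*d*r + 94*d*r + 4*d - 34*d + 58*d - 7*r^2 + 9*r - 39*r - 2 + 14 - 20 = 8*d^3 + d^2*(-32*r - 28) + d*(14*r^2 + 76*r + 28) - 7*r^2 - 30*r - 8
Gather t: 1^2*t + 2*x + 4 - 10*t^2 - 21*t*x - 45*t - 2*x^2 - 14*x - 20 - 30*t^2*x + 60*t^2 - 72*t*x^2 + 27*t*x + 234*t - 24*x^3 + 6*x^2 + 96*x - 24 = t^2*(50 - 30*x) + t*(-72*x^2 + 6*x + 190) - 24*x^3 + 4*x^2 + 84*x - 40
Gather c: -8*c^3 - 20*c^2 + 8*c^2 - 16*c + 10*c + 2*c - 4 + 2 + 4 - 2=-8*c^3 - 12*c^2 - 4*c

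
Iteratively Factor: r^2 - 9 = (r - 3)*(r + 3)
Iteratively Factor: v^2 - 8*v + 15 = (v - 5)*(v - 3)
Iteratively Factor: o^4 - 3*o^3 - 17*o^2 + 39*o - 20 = (o - 1)*(o^3 - 2*o^2 - 19*o + 20) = (o - 1)^2*(o^2 - o - 20) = (o - 5)*(o - 1)^2*(o + 4)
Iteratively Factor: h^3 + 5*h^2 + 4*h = (h + 4)*(h^2 + h) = h*(h + 4)*(h + 1)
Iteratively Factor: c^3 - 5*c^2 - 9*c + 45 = (c - 5)*(c^2 - 9) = (c - 5)*(c + 3)*(c - 3)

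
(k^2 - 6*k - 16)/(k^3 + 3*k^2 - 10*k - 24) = (k - 8)/(k^2 + k - 12)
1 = 1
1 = 1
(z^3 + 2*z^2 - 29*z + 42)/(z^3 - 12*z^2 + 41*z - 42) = (z + 7)/(z - 7)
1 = 1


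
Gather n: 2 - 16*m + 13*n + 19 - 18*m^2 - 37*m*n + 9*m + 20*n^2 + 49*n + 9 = -18*m^2 - 7*m + 20*n^2 + n*(62 - 37*m) + 30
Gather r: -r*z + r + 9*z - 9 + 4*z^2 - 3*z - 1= r*(1 - z) + 4*z^2 + 6*z - 10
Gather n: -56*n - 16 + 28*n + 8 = -28*n - 8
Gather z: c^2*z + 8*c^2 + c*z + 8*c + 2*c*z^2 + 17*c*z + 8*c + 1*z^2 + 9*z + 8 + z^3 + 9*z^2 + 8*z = 8*c^2 + 16*c + z^3 + z^2*(2*c + 10) + z*(c^2 + 18*c + 17) + 8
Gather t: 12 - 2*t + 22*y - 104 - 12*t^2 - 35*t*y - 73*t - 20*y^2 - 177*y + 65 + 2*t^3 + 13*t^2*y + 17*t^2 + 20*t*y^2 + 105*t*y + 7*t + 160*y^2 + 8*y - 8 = 2*t^3 + t^2*(13*y + 5) + t*(20*y^2 + 70*y - 68) + 140*y^2 - 147*y - 35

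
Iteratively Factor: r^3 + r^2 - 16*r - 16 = (r + 4)*(r^2 - 3*r - 4) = (r - 4)*(r + 4)*(r + 1)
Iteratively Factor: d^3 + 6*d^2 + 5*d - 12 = (d - 1)*(d^2 + 7*d + 12) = (d - 1)*(d + 3)*(d + 4)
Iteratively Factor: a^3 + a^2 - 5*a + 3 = (a - 1)*(a^2 + 2*a - 3) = (a - 1)*(a + 3)*(a - 1)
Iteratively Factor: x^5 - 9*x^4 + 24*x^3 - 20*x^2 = (x - 2)*(x^4 - 7*x^3 + 10*x^2) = (x - 2)^2*(x^3 - 5*x^2) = (x - 5)*(x - 2)^2*(x^2) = x*(x - 5)*(x - 2)^2*(x)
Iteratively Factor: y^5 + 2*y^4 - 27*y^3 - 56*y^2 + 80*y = (y - 5)*(y^4 + 7*y^3 + 8*y^2 - 16*y) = (y - 5)*(y + 4)*(y^3 + 3*y^2 - 4*y) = (y - 5)*(y - 1)*(y + 4)*(y^2 + 4*y) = (y - 5)*(y - 1)*(y + 4)^2*(y)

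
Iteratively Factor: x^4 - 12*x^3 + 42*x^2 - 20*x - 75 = (x - 5)*(x^3 - 7*x^2 + 7*x + 15) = (x - 5)^2*(x^2 - 2*x - 3) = (x - 5)^2*(x - 3)*(x + 1)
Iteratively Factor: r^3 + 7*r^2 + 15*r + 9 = (r + 1)*(r^2 + 6*r + 9) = (r + 1)*(r + 3)*(r + 3)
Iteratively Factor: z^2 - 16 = (z + 4)*(z - 4)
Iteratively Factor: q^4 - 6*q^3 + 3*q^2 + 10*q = (q)*(q^3 - 6*q^2 + 3*q + 10) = q*(q + 1)*(q^2 - 7*q + 10) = q*(q - 5)*(q + 1)*(q - 2)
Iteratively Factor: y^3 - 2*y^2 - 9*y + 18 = (y - 2)*(y^2 - 9) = (y - 2)*(y + 3)*(y - 3)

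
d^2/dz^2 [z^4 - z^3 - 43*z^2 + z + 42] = 12*z^2 - 6*z - 86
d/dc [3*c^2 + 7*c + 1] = 6*c + 7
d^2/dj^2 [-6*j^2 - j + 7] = -12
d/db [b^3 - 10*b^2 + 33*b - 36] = 3*b^2 - 20*b + 33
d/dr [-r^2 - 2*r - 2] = -2*r - 2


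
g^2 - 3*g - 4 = (g - 4)*(g + 1)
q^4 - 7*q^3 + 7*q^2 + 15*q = q*(q - 5)*(q - 3)*(q + 1)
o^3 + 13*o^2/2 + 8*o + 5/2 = (o + 1/2)*(o + 1)*(o + 5)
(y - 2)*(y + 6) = y^2 + 4*y - 12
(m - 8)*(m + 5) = m^2 - 3*m - 40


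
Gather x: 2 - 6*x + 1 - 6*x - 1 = 2 - 12*x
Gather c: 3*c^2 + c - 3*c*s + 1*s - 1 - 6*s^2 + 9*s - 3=3*c^2 + c*(1 - 3*s) - 6*s^2 + 10*s - 4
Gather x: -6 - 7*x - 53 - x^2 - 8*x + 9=-x^2 - 15*x - 50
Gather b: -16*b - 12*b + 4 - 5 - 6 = -28*b - 7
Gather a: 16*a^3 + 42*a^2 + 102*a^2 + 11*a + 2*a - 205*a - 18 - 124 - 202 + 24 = 16*a^3 + 144*a^2 - 192*a - 320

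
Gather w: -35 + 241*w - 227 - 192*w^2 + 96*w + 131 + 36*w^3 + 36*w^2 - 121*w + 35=36*w^3 - 156*w^2 + 216*w - 96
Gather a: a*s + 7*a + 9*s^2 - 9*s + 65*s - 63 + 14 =a*(s + 7) + 9*s^2 + 56*s - 49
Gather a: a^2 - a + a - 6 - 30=a^2 - 36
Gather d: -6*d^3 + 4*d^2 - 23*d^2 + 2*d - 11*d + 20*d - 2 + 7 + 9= -6*d^3 - 19*d^2 + 11*d + 14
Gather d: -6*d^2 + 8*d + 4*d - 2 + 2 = -6*d^2 + 12*d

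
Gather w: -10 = -10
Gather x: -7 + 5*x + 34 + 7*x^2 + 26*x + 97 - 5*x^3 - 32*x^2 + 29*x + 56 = -5*x^3 - 25*x^2 + 60*x + 180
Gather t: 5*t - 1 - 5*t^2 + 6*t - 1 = -5*t^2 + 11*t - 2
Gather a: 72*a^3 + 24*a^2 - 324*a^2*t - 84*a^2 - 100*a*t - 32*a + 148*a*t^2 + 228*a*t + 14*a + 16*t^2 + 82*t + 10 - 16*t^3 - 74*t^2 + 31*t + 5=72*a^3 + a^2*(-324*t - 60) + a*(148*t^2 + 128*t - 18) - 16*t^3 - 58*t^2 + 113*t + 15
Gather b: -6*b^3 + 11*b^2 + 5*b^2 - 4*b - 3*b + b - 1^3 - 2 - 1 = -6*b^3 + 16*b^2 - 6*b - 4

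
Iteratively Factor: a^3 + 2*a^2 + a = (a + 1)*(a^2 + a) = a*(a + 1)*(a + 1)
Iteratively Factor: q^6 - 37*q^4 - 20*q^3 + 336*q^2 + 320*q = (q - 5)*(q^5 + 5*q^4 - 12*q^3 - 80*q^2 - 64*q) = (q - 5)*(q - 4)*(q^4 + 9*q^3 + 24*q^2 + 16*q) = (q - 5)*(q - 4)*(q + 4)*(q^3 + 5*q^2 + 4*q) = (q - 5)*(q - 4)*(q + 1)*(q + 4)*(q^2 + 4*q) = q*(q - 5)*(q - 4)*(q + 1)*(q + 4)*(q + 4)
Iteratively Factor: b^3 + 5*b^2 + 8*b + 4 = (b + 1)*(b^2 + 4*b + 4) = (b + 1)*(b + 2)*(b + 2)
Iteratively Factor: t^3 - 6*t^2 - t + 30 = (t - 5)*(t^2 - t - 6) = (t - 5)*(t - 3)*(t + 2)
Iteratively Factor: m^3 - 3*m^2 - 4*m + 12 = (m + 2)*(m^2 - 5*m + 6) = (m - 2)*(m + 2)*(m - 3)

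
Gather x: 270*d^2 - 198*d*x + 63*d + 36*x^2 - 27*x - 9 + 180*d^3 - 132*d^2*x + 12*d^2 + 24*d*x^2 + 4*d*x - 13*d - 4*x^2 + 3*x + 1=180*d^3 + 282*d^2 + 50*d + x^2*(24*d + 32) + x*(-132*d^2 - 194*d - 24) - 8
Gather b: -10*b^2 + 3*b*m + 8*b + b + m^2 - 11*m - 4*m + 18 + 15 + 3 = -10*b^2 + b*(3*m + 9) + m^2 - 15*m + 36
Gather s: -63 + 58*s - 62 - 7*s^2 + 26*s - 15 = -7*s^2 + 84*s - 140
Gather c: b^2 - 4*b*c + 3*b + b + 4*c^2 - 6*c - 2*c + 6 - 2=b^2 + 4*b + 4*c^2 + c*(-4*b - 8) + 4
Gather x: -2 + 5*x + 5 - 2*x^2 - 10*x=-2*x^2 - 5*x + 3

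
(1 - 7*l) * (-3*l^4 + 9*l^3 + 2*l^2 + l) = 21*l^5 - 66*l^4 - 5*l^3 - 5*l^2 + l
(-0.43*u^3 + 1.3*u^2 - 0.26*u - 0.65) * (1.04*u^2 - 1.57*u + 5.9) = -0.4472*u^5 + 2.0271*u^4 - 4.8484*u^3 + 7.4022*u^2 - 0.5135*u - 3.835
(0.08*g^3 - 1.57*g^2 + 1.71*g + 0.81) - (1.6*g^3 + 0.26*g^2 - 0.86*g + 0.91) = -1.52*g^3 - 1.83*g^2 + 2.57*g - 0.1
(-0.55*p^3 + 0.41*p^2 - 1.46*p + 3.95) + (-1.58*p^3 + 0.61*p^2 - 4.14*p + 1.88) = -2.13*p^3 + 1.02*p^2 - 5.6*p + 5.83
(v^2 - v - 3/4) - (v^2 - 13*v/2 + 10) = 11*v/2 - 43/4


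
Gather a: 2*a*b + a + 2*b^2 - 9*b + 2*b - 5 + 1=a*(2*b + 1) + 2*b^2 - 7*b - 4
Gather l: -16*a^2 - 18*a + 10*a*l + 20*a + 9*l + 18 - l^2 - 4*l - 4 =-16*a^2 + 2*a - l^2 + l*(10*a + 5) + 14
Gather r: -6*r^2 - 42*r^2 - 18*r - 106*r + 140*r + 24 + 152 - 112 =-48*r^2 + 16*r + 64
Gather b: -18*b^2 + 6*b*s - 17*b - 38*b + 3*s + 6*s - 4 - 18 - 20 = -18*b^2 + b*(6*s - 55) + 9*s - 42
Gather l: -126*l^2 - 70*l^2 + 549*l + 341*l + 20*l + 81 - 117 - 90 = -196*l^2 + 910*l - 126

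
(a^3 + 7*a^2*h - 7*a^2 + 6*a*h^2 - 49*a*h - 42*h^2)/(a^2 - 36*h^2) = (a^2 + a*h - 7*a - 7*h)/(a - 6*h)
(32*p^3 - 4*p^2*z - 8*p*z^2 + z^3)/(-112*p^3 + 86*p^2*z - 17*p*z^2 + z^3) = (2*p + z)/(-7*p + z)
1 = 1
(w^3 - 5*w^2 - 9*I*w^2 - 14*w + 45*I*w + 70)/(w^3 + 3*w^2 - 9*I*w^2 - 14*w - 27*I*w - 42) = (w - 5)/(w + 3)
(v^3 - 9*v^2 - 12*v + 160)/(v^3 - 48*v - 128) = (v - 5)/(v + 4)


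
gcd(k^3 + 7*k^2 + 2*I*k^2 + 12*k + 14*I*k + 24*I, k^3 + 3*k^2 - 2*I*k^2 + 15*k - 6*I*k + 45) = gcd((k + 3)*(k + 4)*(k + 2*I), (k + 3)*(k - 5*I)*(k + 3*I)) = k + 3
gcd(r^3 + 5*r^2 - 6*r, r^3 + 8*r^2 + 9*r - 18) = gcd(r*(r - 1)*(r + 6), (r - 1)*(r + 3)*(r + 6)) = r^2 + 5*r - 6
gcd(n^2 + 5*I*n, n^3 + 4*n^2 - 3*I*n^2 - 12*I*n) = n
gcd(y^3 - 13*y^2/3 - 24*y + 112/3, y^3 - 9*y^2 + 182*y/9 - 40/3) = y - 4/3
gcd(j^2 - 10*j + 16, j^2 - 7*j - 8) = j - 8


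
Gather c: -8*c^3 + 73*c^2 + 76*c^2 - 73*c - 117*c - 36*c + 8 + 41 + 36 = -8*c^3 + 149*c^2 - 226*c + 85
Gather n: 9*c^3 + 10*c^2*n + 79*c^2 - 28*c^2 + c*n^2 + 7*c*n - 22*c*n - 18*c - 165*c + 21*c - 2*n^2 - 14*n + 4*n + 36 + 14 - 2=9*c^3 + 51*c^2 - 162*c + n^2*(c - 2) + n*(10*c^2 - 15*c - 10) + 48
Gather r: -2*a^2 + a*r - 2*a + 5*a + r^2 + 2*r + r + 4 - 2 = -2*a^2 + 3*a + r^2 + r*(a + 3) + 2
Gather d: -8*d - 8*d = -16*d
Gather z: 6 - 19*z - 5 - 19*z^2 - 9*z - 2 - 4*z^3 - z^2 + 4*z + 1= -4*z^3 - 20*z^2 - 24*z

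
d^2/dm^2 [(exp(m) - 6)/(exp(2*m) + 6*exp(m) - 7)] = (exp(4*m) - 30*exp(3*m) - 66*exp(2*m) - 342*exp(m) - 203)*exp(m)/(exp(6*m) + 18*exp(5*m) + 87*exp(4*m) - 36*exp(3*m) - 609*exp(2*m) + 882*exp(m) - 343)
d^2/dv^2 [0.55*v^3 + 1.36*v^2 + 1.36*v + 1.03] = 3.3*v + 2.72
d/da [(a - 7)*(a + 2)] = 2*a - 5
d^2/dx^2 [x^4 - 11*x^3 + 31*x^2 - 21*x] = 12*x^2 - 66*x + 62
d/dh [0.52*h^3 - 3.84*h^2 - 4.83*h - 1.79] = 1.56*h^2 - 7.68*h - 4.83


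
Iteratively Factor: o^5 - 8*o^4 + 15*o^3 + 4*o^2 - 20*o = (o)*(o^4 - 8*o^3 + 15*o^2 + 4*o - 20) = o*(o - 5)*(o^3 - 3*o^2 + 4) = o*(o - 5)*(o + 1)*(o^2 - 4*o + 4) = o*(o - 5)*(o - 2)*(o + 1)*(o - 2)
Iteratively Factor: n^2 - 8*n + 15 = (n - 5)*(n - 3)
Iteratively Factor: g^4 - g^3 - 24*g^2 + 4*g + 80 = (g - 5)*(g^3 + 4*g^2 - 4*g - 16) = (g - 5)*(g - 2)*(g^2 + 6*g + 8) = (g - 5)*(g - 2)*(g + 4)*(g + 2)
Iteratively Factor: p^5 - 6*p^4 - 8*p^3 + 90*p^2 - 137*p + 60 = (p + 4)*(p^4 - 10*p^3 + 32*p^2 - 38*p + 15) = (p - 5)*(p + 4)*(p^3 - 5*p^2 + 7*p - 3) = (p - 5)*(p - 3)*(p + 4)*(p^2 - 2*p + 1) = (p - 5)*(p - 3)*(p - 1)*(p + 4)*(p - 1)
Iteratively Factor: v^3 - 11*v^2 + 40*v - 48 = (v - 4)*(v^2 - 7*v + 12) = (v - 4)^2*(v - 3)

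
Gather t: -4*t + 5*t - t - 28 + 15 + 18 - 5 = 0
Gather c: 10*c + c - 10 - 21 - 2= 11*c - 33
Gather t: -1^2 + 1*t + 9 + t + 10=2*t + 18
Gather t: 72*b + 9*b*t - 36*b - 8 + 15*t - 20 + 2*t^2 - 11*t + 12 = 36*b + 2*t^2 + t*(9*b + 4) - 16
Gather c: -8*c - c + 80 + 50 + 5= 135 - 9*c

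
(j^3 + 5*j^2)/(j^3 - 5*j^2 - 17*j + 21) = j^2*(j + 5)/(j^3 - 5*j^2 - 17*j + 21)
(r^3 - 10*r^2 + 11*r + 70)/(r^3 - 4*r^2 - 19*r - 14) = (r - 5)/(r + 1)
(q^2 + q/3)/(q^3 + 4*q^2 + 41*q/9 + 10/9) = 3*q/(3*q^2 + 11*q + 10)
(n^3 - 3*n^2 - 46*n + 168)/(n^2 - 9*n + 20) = (n^2 + n - 42)/(n - 5)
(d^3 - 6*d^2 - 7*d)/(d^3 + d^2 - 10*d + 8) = d*(d^2 - 6*d - 7)/(d^3 + d^2 - 10*d + 8)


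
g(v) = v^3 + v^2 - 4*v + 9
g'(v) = 3*v^2 + 2*v - 4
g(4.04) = 75.10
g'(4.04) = 53.04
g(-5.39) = -96.98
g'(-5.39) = 72.38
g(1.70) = 10.00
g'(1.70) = 8.07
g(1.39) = 8.06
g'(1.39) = 4.58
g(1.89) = 11.76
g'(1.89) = 10.50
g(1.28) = 7.62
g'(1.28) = 3.48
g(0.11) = 8.57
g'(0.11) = -3.74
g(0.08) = 8.69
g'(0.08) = -3.82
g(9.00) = 783.00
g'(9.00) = 257.00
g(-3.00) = 3.00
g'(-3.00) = 17.00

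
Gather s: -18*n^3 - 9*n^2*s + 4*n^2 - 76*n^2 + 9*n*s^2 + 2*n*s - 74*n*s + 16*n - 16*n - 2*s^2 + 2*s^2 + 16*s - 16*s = -18*n^3 - 72*n^2 + 9*n*s^2 + s*(-9*n^2 - 72*n)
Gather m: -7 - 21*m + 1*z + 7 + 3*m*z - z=m*(3*z - 21)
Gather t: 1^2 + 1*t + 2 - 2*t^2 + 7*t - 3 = -2*t^2 + 8*t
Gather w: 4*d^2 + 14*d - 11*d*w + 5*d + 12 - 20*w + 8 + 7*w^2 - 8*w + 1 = 4*d^2 + 19*d + 7*w^2 + w*(-11*d - 28) + 21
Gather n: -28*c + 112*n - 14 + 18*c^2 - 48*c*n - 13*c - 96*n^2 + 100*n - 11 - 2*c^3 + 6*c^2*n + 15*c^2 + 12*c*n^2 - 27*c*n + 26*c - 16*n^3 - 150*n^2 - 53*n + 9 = -2*c^3 + 33*c^2 - 15*c - 16*n^3 + n^2*(12*c - 246) + n*(6*c^2 - 75*c + 159) - 16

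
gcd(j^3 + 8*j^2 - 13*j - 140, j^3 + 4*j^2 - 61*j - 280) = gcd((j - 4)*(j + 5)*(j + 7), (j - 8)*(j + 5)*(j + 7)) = j^2 + 12*j + 35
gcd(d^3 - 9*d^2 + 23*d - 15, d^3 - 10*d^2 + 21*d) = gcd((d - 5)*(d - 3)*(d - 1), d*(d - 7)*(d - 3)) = d - 3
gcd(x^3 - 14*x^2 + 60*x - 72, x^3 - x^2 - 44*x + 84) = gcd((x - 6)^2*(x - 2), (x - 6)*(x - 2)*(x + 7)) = x^2 - 8*x + 12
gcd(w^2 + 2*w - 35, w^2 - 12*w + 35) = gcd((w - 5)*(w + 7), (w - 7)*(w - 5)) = w - 5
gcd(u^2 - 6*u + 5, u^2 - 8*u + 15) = u - 5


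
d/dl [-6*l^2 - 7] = -12*l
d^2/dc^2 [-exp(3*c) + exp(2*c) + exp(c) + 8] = (-9*exp(2*c) + 4*exp(c) + 1)*exp(c)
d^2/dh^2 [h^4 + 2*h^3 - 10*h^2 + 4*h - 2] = 12*h^2 + 12*h - 20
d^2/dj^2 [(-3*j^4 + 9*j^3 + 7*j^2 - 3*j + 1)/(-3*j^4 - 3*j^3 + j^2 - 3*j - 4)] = 2*(-108*j^9 - 162*j^8 - 270*j^7 + 198*j^6 + 1701*j^5 + 1755*j^4 + 360*j^3 - 294*j^2 - 351*j - 161)/(27*j^12 + 81*j^11 + 54*j^10 + 54*j^9 + 252*j^8 + 252*j^7 + 62*j^6 + 234*j^5 + 345*j^4 + 99*j^3 + 60*j^2 + 144*j + 64)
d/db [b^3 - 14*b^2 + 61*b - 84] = 3*b^2 - 28*b + 61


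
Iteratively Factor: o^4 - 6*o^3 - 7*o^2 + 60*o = (o)*(o^3 - 6*o^2 - 7*o + 60) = o*(o - 5)*(o^2 - o - 12) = o*(o - 5)*(o - 4)*(o + 3)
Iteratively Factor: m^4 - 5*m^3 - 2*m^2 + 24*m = (m - 3)*(m^3 - 2*m^2 - 8*m) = (m - 3)*(m + 2)*(m^2 - 4*m) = (m - 4)*(m - 3)*(m + 2)*(m)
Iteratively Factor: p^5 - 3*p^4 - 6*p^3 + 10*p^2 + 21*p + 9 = (p + 1)*(p^4 - 4*p^3 - 2*p^2 + 12*p + 9) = (p + 1)^2*(p^3 - 5*p^2 + 3*p + 9) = (p - 3)*(p + 1)^2*(p^2 - 2*p - 3) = (p - 3)^2*(p + 1)^2*(p + 1)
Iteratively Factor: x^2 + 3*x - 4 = (x + 4)*(x - 1)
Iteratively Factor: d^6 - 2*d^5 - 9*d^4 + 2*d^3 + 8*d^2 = (d + 1)*(d^5 - 3*d^4 - 6*d^3 + 8*d^2) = d*(d + 1)*(d^4 - 3*d^3 - 6*d^2 + 8*d) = d*(d + 1)*(d + 2)*(d^3 - 5*d^2 + 4*d) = d*(d - 4)*(d + 1)*(d + 2)*(d^2 - d) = d^2*(d - 4)*(d + 1)*(d + 2)*(d - 1)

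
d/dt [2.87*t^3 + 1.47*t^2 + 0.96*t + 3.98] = 8.61*t^2 + 2.94*t + 0.96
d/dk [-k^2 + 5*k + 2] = 5 - 2*k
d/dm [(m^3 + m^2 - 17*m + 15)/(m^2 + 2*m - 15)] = 1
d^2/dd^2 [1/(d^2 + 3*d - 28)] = 2*(-d^2 - 3*d + (2*d + 3)^2 + 28)/(d^2 + 3*d - 28)^3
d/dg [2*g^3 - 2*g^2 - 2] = 2*g*(3*g - 2)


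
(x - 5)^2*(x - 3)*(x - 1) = x^4 - 14*x^3 + 68*x^2 - 130*x + 75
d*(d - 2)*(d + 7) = d^3 + 5*d^2 - 14*d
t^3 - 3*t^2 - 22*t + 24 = (t - 6)*(t - 1)*(t + 4)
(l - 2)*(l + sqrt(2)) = l^2 - 2*l + sqrt(2)*l - 2*sqrt(2)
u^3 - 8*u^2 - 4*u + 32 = (u - 8)*(u - 2)*(u + 2)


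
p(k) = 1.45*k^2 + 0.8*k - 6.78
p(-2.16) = -1.74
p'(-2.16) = -5.46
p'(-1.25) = -2.82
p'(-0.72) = -1.29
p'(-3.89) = -10.48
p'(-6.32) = -17.53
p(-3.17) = 5.25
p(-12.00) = 192.42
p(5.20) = 36.59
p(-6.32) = 46.08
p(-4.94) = 24.65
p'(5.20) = 15.88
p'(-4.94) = -13.53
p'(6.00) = 18.20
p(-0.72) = -6.60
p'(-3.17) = -8.39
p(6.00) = 50.22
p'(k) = 2.9*k + 0.8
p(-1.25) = -5.51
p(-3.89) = 12.05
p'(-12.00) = -34.00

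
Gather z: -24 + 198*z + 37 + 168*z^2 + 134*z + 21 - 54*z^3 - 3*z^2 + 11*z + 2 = -54*z^3 + 165*z^2 + 343*z + 36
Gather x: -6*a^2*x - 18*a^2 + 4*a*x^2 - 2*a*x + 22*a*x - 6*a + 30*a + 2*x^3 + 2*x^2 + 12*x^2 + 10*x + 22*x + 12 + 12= -18*a^2 + 24*a + 2*x^3 + x^2*(4*a + 14) + x*(-6*a^2 + 20*a + 32) + 24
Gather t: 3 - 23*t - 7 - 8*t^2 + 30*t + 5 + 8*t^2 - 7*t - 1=0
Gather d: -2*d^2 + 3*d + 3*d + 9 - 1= -2*d^2 + 6*d + 8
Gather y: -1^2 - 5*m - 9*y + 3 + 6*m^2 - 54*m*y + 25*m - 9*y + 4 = 6*m^2 + 20*m + y*(-54*m - 18) + 6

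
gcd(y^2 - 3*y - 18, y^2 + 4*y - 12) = 1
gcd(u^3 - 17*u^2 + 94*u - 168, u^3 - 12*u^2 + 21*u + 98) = u - 7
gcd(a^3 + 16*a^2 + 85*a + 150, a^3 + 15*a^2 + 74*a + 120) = a^2 + 11*a + 30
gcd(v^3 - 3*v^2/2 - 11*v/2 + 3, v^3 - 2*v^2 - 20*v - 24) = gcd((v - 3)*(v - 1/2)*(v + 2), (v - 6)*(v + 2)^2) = v + 2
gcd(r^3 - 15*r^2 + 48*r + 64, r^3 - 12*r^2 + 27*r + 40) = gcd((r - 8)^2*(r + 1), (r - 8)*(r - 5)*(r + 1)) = r^2 - 7*r - 8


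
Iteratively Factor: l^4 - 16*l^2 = (l)*(l^3 - 16*l) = l*(l + 4)*(l^2 - 4*l) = l^2*(l + 4)*(l - 4)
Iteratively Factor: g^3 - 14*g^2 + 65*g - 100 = (g - 5)*(g^2 - 9*g + 20) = (g - 5)*(g - 4)*(g - 5)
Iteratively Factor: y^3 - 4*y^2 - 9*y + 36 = (y - 4)*(y^2 - 9) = (y - 4)*(y + 3)*(y - 3)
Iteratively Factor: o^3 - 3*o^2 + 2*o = (o)*(o^2 - 3*o + 2) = o*(o - 1)*(o - 2)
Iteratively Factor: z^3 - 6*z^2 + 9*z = (z - 3)*(z^2 - 3*z) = (z - 3)^2*(z)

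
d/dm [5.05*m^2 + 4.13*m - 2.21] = 10.1*m + 4.13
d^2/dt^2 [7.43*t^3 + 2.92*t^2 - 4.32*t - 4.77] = 44.58*t + 5.84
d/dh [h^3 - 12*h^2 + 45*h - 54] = 3*h^2 - 24*h + 45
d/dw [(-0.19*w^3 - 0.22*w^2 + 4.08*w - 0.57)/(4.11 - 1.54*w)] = (0.5852*w^3 - 2.0039*w^2 - 1.8084*w + 15.891)/(2.3716*w^2 - 12.6588*w + 16.8921)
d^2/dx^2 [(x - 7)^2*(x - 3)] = 6*x - 34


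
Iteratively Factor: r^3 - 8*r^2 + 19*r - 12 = (r - 3)*(r^2 - 5*r + 4) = (r - 3)*(r - 1)*(r - 4)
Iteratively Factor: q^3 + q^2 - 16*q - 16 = (q + 4)*(q^2 - 3*q - 4) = (q + 1)*(q + 4)*(q - 4)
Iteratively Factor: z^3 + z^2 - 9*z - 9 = (z + 1)*(z^2 - 9) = (z + 1)*(z + 3)*(z - 3)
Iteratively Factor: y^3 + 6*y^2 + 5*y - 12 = (y - 1)*(y^2 + 7*y + 12) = (y - 1)*(y + 3)*(y + 4)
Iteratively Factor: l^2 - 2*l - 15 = (l + 3)*(l - 5)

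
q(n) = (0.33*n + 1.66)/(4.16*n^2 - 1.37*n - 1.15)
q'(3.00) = -0.05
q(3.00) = 0.08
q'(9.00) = -0.00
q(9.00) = 0.01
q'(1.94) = -0.21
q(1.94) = 0.19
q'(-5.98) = 0.00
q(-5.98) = -0.00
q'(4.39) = -0.02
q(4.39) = 0.04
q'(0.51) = -9.37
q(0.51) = -2.38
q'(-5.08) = 0.00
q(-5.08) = -0.00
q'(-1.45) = 0.21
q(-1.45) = 0.12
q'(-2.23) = 0.05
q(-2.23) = 0.04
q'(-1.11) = 0.51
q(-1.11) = 0.24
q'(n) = (1.37 - 8.32*n)*(0.33*n + 1.66)/(4.16*n^2 - 1.37*n - 1.15)^2 + 0.33/(4.16*n^2 - 1.37*n - 1.15)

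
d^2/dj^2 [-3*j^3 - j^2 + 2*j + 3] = -18*j - 2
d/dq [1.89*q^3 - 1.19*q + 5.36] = 5.67*q^2 - 1.19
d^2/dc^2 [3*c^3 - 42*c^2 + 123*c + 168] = 18*c - 84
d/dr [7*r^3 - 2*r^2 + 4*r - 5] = 21*r^2 - 4*r + 4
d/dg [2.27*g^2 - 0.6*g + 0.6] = 4.54*g - 0.6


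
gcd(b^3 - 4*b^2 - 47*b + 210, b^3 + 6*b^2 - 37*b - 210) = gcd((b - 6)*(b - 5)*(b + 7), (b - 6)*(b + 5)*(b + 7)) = b^2 + b - 42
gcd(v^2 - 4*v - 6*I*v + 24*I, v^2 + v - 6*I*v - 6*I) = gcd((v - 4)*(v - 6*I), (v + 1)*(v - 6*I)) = v - 6*I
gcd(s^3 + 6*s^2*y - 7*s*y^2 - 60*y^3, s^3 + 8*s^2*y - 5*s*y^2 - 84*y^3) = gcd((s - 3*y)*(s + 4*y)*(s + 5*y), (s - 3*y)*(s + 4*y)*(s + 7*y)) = -s^2 - s*y + 12*y^2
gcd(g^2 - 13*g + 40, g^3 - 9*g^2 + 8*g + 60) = g - 5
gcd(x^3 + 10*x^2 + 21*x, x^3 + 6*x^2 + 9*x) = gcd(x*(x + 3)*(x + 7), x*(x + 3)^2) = x^2 + 3*x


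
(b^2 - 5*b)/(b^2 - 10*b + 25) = b/(b - 5)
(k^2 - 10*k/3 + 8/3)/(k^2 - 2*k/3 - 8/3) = (3*k - 4)/(3*k + 4)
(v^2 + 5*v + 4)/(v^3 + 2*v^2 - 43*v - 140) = (v + 1)/(v^2 - 2*v - 35)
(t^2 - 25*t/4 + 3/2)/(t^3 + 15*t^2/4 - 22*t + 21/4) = (t - 6)/(t^2 + 4*t - 21)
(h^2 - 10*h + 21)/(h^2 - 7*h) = (h - 3)/h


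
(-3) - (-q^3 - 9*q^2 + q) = q^3 + 9*q^2 - q - 3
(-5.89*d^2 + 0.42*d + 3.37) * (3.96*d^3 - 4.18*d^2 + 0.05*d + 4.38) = -23.3244*d^5 + 26.2834*d^4 + 11.2951*d^3 - 39.8638*d^2 + 2.0081*d + 14.7606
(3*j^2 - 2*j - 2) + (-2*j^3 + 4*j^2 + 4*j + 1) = -2*j^3 + 7*j^2 + 2*j - 1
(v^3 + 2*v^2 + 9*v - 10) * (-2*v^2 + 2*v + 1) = -2*v^5 - 2*v^4 - 13*v^3 + 40*v^2 - 11*v - 10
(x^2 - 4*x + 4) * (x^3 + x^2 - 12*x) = x^5 - 3*x^4 - 12*x^3 + 52*x^2 - 48*x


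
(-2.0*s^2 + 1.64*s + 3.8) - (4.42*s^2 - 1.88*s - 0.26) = -6.42*s^2 + 3.52*s + 4.06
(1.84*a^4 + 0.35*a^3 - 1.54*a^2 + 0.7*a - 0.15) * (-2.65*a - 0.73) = -4.876*a^5 - 2.2707*a^4 + 3.8255*a^3 - 0.7308*a^2 - 0.1135*a + 0.1095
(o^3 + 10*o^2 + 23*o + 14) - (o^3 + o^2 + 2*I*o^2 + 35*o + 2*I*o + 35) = 9*o^2 - 2*I*o^2 - 12*o - 2*I*o - 21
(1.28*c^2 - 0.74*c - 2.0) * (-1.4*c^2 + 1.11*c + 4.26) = -1.792*c^4 + 2.4568*c^3 + 7.4314*c^2 - 5.3724*c - 8.52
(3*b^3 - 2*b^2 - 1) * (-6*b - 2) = -18*b^4 + 6*b^3 + 4*b^2 + 6*b + 2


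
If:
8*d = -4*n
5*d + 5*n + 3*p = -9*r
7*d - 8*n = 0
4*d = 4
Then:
No Solution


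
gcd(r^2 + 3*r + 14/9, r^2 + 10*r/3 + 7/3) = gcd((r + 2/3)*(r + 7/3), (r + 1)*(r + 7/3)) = r + 7/3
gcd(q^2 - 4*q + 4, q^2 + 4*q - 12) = q - 2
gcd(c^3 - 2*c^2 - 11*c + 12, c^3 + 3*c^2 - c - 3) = c^2 + 2*c - 3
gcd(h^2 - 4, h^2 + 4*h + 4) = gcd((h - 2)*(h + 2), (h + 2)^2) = h + 2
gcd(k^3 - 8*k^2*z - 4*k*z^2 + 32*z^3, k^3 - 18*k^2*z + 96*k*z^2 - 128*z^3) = k^2 - 10*k*z + 16*z^2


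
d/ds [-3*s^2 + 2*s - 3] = 2 - 6*s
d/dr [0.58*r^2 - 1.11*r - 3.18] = 1.16*r - 1.11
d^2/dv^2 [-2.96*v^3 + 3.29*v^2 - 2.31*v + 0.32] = 6.58 - 17.76*v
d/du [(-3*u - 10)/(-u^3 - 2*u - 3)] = (3*u^3 + 6*u - (3*u + 10)*(3*u^2 + 2) + 9)/(u^3 + 2*u + 3)^2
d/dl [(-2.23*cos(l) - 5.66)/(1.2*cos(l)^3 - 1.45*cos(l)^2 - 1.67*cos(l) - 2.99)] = (-5.352*cos(l)^3 - 17.1425*cos(l)^2 + 16.414*cos(l) + 2.7845)*sin(l)/(1.44*cos(l)^6 - 3.48*cos(l)^5 - 1.9055*cos(l)^4 - 2.333*cos(l)^3 + 11.4599*cos(l)^2 + 9.9866*cos(l) + 8.9401)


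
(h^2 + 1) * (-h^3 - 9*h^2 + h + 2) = -h^5 - 9*h^4 - 7*h^2 + h + 2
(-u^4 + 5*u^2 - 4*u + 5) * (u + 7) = -u^5 - 7*u^4 + 5*u^3 + 31*u^2 - 23*u + 35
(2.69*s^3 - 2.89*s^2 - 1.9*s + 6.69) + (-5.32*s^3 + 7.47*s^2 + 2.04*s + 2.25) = -2.63*s^3 + 4.58*s^2 + 0.14*s + 8.94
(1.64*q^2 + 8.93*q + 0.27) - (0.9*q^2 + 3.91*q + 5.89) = 0.74*q^2 + 5.02*q - 5.62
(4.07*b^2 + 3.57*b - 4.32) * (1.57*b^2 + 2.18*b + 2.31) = 6.3899*b^4 + 14.4775*b^3 + 10.4019*b^2 - 1.1709*b - 9.9792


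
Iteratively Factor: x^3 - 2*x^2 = (x - 2)*(x^2) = x*(x - 2)*(x)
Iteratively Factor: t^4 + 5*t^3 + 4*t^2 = (t)*(t^3 + 5*t^2 + 4*t) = t*(t + 4)*(t^2 + t) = t^2*(t + 4)*(t + 1)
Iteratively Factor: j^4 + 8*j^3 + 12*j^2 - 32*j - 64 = (j + 4)*(j^3 + 4*j^2 - 4*j - 16) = (j + 4)^2*(j^2 - 4) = (j - 2)*(j + 4)^2*(j + 2)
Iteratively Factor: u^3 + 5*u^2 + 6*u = (u + 2)*(u^2 + 3*u) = u*(u + 2)*(u + 3)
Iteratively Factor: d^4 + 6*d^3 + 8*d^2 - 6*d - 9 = (d - 1)*(d^3 + 7*d^2 + 15*d + 9) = (d - 1)*(d + 3)*(d^2 + 4*d + 3) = (d - 1)*(d + 3)^2*(d + 1)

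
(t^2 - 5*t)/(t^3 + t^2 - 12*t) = (t - 5)/(t^2 + t - 12)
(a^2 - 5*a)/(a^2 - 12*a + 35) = a/(a - 7)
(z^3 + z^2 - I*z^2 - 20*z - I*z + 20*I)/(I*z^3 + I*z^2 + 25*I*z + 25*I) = (-I*z^3 - z^2*(1 + I) + z*(-1 + 20*I) + 20)/(z^3 + z^2 + 25*z + 25)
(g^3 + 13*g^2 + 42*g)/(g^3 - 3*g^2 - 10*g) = (g^2 + 13*g + 42)/(g^2 - 3*g - 10)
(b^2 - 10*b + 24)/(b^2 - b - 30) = (b - 4)/(b + 5)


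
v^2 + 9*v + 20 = (v + 4)*(v + 5)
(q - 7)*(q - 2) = q^2 - 9*q + 14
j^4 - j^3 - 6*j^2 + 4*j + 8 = (j - 2)^2*(j + 1)*(j + 2)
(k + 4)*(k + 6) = k^2 + 10*k + 24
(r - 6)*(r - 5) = r^2 - 11*r + 30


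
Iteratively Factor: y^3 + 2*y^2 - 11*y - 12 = (y + 1)*(y^2 + y - 12) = (y - 3)*(y + 1)*(y + 4)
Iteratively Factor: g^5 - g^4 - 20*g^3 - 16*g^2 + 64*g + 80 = (g + 2)*(g^4 - 3*g^3 - 14*g^2 + 12*g + 40) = (g + 2)^2*(g^3 - 5*g^2 - 4*g + 20) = (g + 2)^3*(g^2 - 7*g + 10) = (g - 2)*(g + 2)^3*(g - 5)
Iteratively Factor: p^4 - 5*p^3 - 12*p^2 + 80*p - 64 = (p - 1)*(p^3 - 4*p^2 - 16*p + 64) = (p - 4)*(p - 1)*(p^2 - 16) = (p - 4)*(p - 1)*(p + 4)*(p - 4)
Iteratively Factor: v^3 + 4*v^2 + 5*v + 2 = (v + 2)*(v^2 + 2*v + 1) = (v + 1)*(v + 2)*(v + 1)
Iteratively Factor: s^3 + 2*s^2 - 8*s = (s - 2)*(s^2 + 4*s) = s*(s - 2)*(s + 4)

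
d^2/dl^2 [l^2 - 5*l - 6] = 2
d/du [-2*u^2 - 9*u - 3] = -4*u - 9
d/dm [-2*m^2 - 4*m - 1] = -4*m - 4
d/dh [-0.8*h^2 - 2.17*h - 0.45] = -1.6*h - 2.17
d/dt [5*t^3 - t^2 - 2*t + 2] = 15*t^2 - 2*t - 2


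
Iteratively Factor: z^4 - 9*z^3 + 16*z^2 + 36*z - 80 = (z - 5)*(z^3 - 4*z^2 - 4*z + 16) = (z - 5)*(z + 2)*(z^2 - 6*z + 8) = (z - 5)*(z - 2)*(z + 2)*(z - 4)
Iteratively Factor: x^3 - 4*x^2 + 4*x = (x)*(x^2 - 4*x + 4) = x*(x - 2)*(x - 2)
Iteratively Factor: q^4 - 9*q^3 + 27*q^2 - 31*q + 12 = (q - 1)*(q^3 - 8*q^2 + 19*q - 12) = (q - 4)*(q - 1)*(q^2 - 4*q + 3) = (q - 4)*(q - 3)*(q - 1)*(q - 1)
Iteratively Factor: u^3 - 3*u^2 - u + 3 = (u - 3)*(u^2 - 1) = (u - 3)*(u + 1)*(u - 1)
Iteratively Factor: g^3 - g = (g - 1)*(g^2 + g) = g*(g - 1)*(g + 1)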